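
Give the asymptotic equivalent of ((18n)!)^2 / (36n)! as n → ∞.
((18n)!)^2/(36n)! ~ ((2π·18n)^(1/2) / sqrt(2)) · 2^(−2·18n)  →  0

Write N = 18n. Stirling: N! ~ sqrt(2π N)(N/e)^N and (2N)! ~ sqrt(2π·2N)·(2N/e)^(2N).
  (N!)^2/(2N)! ~ (2π N)^(2/2) (N/e)^(2N) / [sqrt(2π·2N) (2N/e)^(2N)]
     = (2π N)^(2/2) / sqrt(2π·2N) · (N/(2N))^(2N)
     = (2π N)^((2−1)/2) / sqrt(2) · 2^(−2N).
Since 2^2 > 1, the factor 2^(−2N) decays exponentially, so the ratio → 0. Substituting N = 18n gives the stated form.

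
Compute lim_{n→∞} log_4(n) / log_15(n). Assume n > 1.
lim = ln(15) / ln(4) = log_4(15)

Change of base: log_4(n) = ln n / ln 4 and log_15(n) = ln n / ln 15. The ratio is (ln n / ln 4) · (ln 15 / ln n) = ln 15 / ln 4, a constant independent of n. So the limit is ln 15 / ln 4 = log_4(15).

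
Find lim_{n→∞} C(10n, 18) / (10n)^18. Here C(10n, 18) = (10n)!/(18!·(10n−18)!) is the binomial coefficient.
lim = 1/18! = 1/6402373705728000

With N = 10n → ∞: C(N, 18) / N^18 = [N(N−1)…(N−17)] / (18! · N^18) = (1/18!) · 1 · (1 − 1/(10n)) · … · (1 − 17/(10n)). Each factor → 1 as N → ∞, so the limit is 1/18! = 1/6402373705728000.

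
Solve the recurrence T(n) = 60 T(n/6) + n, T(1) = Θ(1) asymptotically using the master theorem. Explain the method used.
T(n) = Θ(n^(log_6 60))

Master theorem: compare f(n) = n to n^(log_6 60) where log_6 60 ≈ 2.285. Since 1 < log_6 60, we have f(n) = O(n^(log_6 60 − ε)) for some ε > 0 — Case 1. Hence T(n) = Θ(n^(log_6 60)).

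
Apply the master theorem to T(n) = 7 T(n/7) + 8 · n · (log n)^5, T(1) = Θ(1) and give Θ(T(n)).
T(n) = Θ(n · (log n)^6)

Here log_7 7 = 1 and f(n) = 8 · n · (log n)^5 = Θ(n^(log_7 7) · (log n)^5). This is the extended Case 2 of the master theorem (f matches the critical exponent up to log factors), giving T(n) = Θ(n^(log_7 7) · (log n)^(5+1)) = Θ(n · (log n)^6).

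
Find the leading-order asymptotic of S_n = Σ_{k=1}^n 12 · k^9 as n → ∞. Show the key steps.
S_n ~ 6 · n^10 / 5

By integral comparison (Euler-Maclaurin), Σ_{k=1}^n 12 · k^9 = 12 · ∫_0^n x^9 dx + O(n^9) = 12 · n^10/10 = 6 · n^10 / 5 + O(n^9). (Equivalently, Faulhaber's formula gives the same leading term.)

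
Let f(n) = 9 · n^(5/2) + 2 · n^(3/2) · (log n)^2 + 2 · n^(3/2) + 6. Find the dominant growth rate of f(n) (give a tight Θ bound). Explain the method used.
f(n) ∈ Θ(n^(5/2))

Compare the terms by growth order. For large n, n^a · (log n)^b dominates n^a' · (log n)^b' iff a > a', or (a = a' and b > b'). Ranking the 4 terms shows the dominant one is 9 · n^(5/2). Hence f(n) ∈ Θ(n^(5/2)).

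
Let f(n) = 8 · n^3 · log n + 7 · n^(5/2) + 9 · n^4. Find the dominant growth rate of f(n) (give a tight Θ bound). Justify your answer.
f(n) ∈ Θ(n^4)

Compare the terms by growth order. For large n, n^a · (log n)^b dominates n^a' · (log n)^b' iff a > a', or (a = a' and b > b'). Ranking the 3 terms shows the dominant one is 9 · n^4. Hence f(n) ∈ Θ(n^4).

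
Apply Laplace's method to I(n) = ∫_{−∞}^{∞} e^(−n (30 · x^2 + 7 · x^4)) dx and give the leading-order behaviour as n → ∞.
I(n) ~ sqrt(π/(30n))

φ(x) = 30 · x^2 + 7 · x^4 has its unique global minimum at x* = 0 (since φ'(x) = 60x + 28x^3 = 0 only at x = 0 for real x with both coefficients positive, and φ → ∞ as |x| → ∞). At x* = 0, φ(0) = 0 and φ''(0) = 60. Laplace's method then gives
  I(n) ~ sqrt(2π / (n · φ''(0))) · e^(−n φ(0)) = sqrt(2π / (60n)) = sqrt(π/(30n)).
The 7 · x^4 term contributes only at subleading order (an O(1/n) relative correction).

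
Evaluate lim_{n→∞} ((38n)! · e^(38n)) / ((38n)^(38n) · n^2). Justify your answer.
lim = 0

Stirling: (38n)! ~ sqrt(2π·38n) · (38n/e)^(38n). Hence
  (38n)! · e^(38n) / (38n)^(38n) ~ sqrt(2π·38n).
Dividing by n^2: sqrt(2π·38n) / n^2 = sqrt(2π·38) · n^((1−4)/2), so the expression behaves like sqrt(2π·38) · n^((1−4)/2) → 0.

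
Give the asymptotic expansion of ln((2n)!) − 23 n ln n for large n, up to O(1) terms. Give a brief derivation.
ln((2n)!) − 23 n ln n = −21 n ln n + 2(ln 2 − 1) n + (1/2) ln(2π·2n) + O(1/n)

Stirling: ln((2n)!) = 2n ln(2n) − 2n + (1/2) ln(2π·2n) + O(1/n).
Expand 2n ln(2n) = 2n (ln n + ln 2) = 2n ln n + 2n ln 2.
Subtract 23n ln n: leading term is (2 − 23) n ln n = −21 n ln n. The next term is 2n ln 2 − 2n = 2(ln 2 − 1) n. Then the (1/2) ln(2π·2n) correction.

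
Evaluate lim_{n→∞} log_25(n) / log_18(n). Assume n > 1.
lim = ln(18) / ln(25) = log_25(18)

Change of base: log_25(n) = ln n / ln 25 and log_18(n) = ln n / ln 18. The ratio is (ln n / ln 25) · (ln 18 / ln n) = ln 18 / ln 25, a constant independent of n. So the limit is ln 18 / ln 25 = log_25(18).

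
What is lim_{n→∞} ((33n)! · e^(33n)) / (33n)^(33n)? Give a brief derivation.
lim = ∞

Stirling: (33n)! ~ sqrt(2π·33n) · (33n/e)^(33n). Hence
  (33n)! · e^(33n) / (33n)^(33n) ~ sqrt(2π·33n) = sqrt(2π·33) · sqrt(n) → ∞.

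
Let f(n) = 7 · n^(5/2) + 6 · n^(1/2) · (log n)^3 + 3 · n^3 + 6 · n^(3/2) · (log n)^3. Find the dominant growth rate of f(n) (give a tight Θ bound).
f(n) ∈ Θ(n^3)

Compare the terms by growth order. For large n, n^a · (log n)^b dominates n^a' · (log n)^b' iff a > a', or (a = a' and b > b'). Ranking the 4 terms shows the dominant one is 3 · n^3. Hence f(n) ∈ Θ(n^3).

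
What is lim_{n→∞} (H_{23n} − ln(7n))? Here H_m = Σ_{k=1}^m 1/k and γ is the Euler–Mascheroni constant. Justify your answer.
lim = ln(23/7) + γ

By Euler-Maclaurin, H_m = ln m + γ + O(1/m). So
  H_{23n} − ln(7n) = ln(23n) + γ − ln(7n) + O(1/n)
                       = ln(23/7) + γ + O(1/n).
Hence the limit is ln(23/7) + γ.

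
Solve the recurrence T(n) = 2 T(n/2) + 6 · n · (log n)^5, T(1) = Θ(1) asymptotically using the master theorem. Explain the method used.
T(n) = Θ(n · (log n)^6)

Here log_2 2 = 1 and f(n) = 6 · n · (log n)^5 = Θ(n^(log_2 2) · (log n)^5). This is the extended Case 2 of the master theorem (f matches the critical exponent up to log factors), giving T(n) = Θ(n^(log_2 2) · (log n)^(5+1)) = Θ(n · (log n)^6).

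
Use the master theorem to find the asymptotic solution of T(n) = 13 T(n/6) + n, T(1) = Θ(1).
T(n) = Θ(n^(log_6 13))

Master theorem: compare f(n) = n to n^(log_6 13) where log_6 13 ≈ 1.432. Since 1 < log_6 13, we have f(n) = O(n^(log_6 13 − ε)) for some ε > 0 — Case 1. Hence T(n) = Θ(n^(log_6 13)).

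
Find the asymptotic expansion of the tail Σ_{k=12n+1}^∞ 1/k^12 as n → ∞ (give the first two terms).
Σ_{k>12n} 1/k^12 = 1/(11 · (12n)^11) − 1/(2 · (12n)^12) + O(1/(12n)^13)

Compare to the integral: ∫_{12n}^∞ x^(−12) dx = [−x^(−11)/11]_{12n}^∞ = 1/((12−1)·(12n)^11). The Euler-Maclaurin correction adds −f(12n)/2 = −1/(2·(12n)^12). Euler-Maclaurin then gives
  Σ_{k>12n} 1/k^12 = ∫_{12n}^∞ dx/x^12 − 1/(2·(12n)^12) + O(1/(12n)^13).
(Equivalently this is ζ(12) − Σ_{k≤12n} 1/k^12.)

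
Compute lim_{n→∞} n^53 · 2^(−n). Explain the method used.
lim = 0

Exponentials with base > 1 dominate every fixed polynomial: for any fixed c, n^c / 2^n → 0 as n → ∞ (e.g. by the ratio test, or by writing 2^n = e^(n ln 2) and noting e^(n ln 2) / n^c → ∞). Hence n^53 · 2^(−n) = n^53 / 2^n → 0.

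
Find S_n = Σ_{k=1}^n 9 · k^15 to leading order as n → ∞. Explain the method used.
S_n ~ 9 · n^16 / 16

By integral comparison (Euler-Maclaurin), Σ_{k=1}^n 9 · k^15 = 9 · ∫_0^n x^15 dx + O(n^15) = 9 · n^16/16 + O(n^15). (Equivalently, Faulhaber's formula gives the same leading term.)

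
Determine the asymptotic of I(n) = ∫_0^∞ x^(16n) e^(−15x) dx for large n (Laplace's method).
I(n) ~ (sqrt(2π·16n) / 15) · (16n/(15e))^(16n)

Write the integrand as exp(16n ln x − 15x) and set f(x) = 16n ln x − 15x. Then f'(x) = 16n/x − 15 = 0 at x* = 16n/15, and f''(x*) = −16n/x*^2 = −15^2/(16n). Laplace's method (interior maximum) gives
  I(n) ~ e^(f(x*)) · sqrt(2π / |f''(x*)|)
        = exp(16n ln(16n/15) − 16n) · sqrt(2π · 16n / 15^2)
        = (16n/15)^(16n) e^(−16n) · sqrt(2π·16n) / 15
        = (sqrt(2π·16n) / 15) · (16n/(15e))^(16n).
This matches Γ(16n+1)/15^(16n+1) with Stirling applied to Γ.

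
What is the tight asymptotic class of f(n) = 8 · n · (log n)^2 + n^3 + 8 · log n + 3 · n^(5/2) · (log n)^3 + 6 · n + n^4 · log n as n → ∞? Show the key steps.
f(n) ∈ Θ(n^4 · log n)

Compare the terms by growth order. For large n, n^a · (log n)^b dominates n^a' · (log n)^b' iff a > a', or (a = a' and b > b'). Ranking the 6 terms shows the dominant one is n^4 · log n. Hence f(n) ∈ Θ(n^4 · log n).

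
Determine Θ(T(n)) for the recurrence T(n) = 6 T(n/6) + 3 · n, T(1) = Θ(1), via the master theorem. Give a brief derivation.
T(n) = Θ(n log n)

log_6 6 = 1, and f(n) = 3 · n = Θ(n^(log_6 6)). This is Case 2 of the master theorem: T(n) = Θ(f(n) · log n) = Θ(n log n).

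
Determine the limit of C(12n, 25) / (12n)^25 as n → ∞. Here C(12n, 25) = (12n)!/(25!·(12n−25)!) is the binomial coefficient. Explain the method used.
lim = 1/25! = 1/15511210043330985984000000

With N = 12n → ∞: C(N, 25) / N^25 = [N(N−1)…(N−24)] / (25! · N^25) = (1/25!) · 1 · (1 − 1/(12n)) · … · (1 − 24/(12n)). Each factor → 1 as N → ∞, so the limit is 1/25! = 1/15511210043330985984000000.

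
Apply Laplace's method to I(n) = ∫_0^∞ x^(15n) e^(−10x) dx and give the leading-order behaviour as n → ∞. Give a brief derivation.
I(n) ~ (sqrt(2π·15n) / 10) · (15n/(10e))^(15n)

Write the integrand as exp(15n ln x − 10x) and set f(x) = 15n ln x − 10x. Then f'(x) = 15n/x − 10 = 0 at x* = 15n/10, and f''(x*) = −15n/x*^2 = −10^2/(15n). Laplace's method (interior maximum) gives
  I(n) ~ e^(f(x*)) · sqrt(2π / |f''(x*)|)
        = exp(15n ln(15n/10) − 15n) · sqrt(2π · 15n / 10^2)
        = (15n/10)^(15n) e^(−15n) · sqrt(2π·15n) / 10
        = (sqrt(2π·15n) / 10) · (15n/(10e))^(15n).
This matches Γ(15n+1)/10^(15n+1) with Stirling applied to Γ.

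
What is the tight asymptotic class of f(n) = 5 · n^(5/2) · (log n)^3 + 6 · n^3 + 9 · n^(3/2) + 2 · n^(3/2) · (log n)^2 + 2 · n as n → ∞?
f(n) ∈ Θ(n^3)

Compare the terms by growth order. For large n, n^a · (log n)^b dominates n^a' · (log n)^b' iff a > a', or (a = a' and b > b'). Ranking the 5 terms shows the dominant one is 6 · n^3. Hence f(n) ∈ Θ(n^3).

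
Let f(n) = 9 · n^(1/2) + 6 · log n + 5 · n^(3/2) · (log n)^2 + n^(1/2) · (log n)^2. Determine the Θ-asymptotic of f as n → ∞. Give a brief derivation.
f(n) ∈ Θ(n^(3/2) · (log n)^2)

Compare the terms by growth order. For large n, n^a · (log n)^b dominates n^a' · (log n)^b' iff a > a', or (a = a' and b > b'). Ranking the 4 terms shows the dominant one is 5 · n^(3/2) · (log n)^2. Hence f(n) ∈ Θ(n^(3/2) · (log n)^2).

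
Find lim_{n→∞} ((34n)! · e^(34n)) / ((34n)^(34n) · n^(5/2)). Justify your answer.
lim = 0

Stirling: (34n)! ~ sqrt(2π·34n) · (34n/e)^(34n). Hence
  (34n)! · e^(34n) / (34n)^(34n) ~ sqrt(2π·34n).
Dividing by n^(5/2): sqrt(2π·34n) / n^(5/2) = sqrt(2π·34) · n^((1−5)/2), so the expression behaves like sqrt(2π·34) · n^((1−5)/2) → 0.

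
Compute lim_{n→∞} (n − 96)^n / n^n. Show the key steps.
lim = e^(−96)

Rewrite as (1 − 96/n)^(n). By the standard limit (1 + x/n)^n → e^x, we have (1 − 96/n)^n → e^(−96), and raising to the 1st power gives e^(−96).
More precisely, ln[(1 − 96/n)^(n)] = n · ln(1 − 96/n) = n · (-96/n + O(1/n^2)) = -96 + O(1/n) → -96.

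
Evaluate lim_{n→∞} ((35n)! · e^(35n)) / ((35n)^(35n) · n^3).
lim = 0

Stirling: (35n)! ~ sqrt(2π·35n) · (35n/e)^(35n). Hence
  (35n)! · e^(35n) / (35n)^(35n) ~ sqrt(2π·35n).
Dividing by n^3: sqrt(2π·35n) / n^3 = sqrt(2π·35) · n^((1−6)/2), so the expression behaves like sqrt(2π·35) · n^((1−6)/2) → 0.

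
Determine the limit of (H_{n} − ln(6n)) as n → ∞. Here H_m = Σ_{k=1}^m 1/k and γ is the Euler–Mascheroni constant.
lim = −ln 6 + γ

By Euler-Maclaurin, H_m = ln m + γ + O(1/m). So
  H_{n} − ln(6n) = ln(n) + γ − ln(6n) + O(1/n)
                       = ln(1/6) + γ + O(1/n).
Hence the limit is ln(1/6) + γ.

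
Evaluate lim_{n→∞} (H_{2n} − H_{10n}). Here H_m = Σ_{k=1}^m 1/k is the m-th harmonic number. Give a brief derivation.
lim = ln(2/10) = −ln 5

Euler-Maclaurin gives H_m = ln m + γ + 1/(2m) + O(1/m^2). The γ and O(1/m) terms cancel in the difference:
  H_{2n} − H_{10n} = ln(2n) − ln(10n) + O(1/n) = ln(2/10) + O(1/n).
Hence the limit is ln(2/10) = −ln 5.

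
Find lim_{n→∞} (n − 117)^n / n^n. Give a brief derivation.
lim = e^(−117)

Rewrite as (1 − 117/n)^(n). By the standard limit (1 + x/n)^n → e^x, we have (1 − 117/n)^n → e^(−117), and raising to the 1st power gives e^(−117).
More precisely, ln[(1 − 117/n)^(n)] = n · ln(1 − 117/n) = n · (-117/n + O(1/n^2)) = -117 + O(1/n) → -117.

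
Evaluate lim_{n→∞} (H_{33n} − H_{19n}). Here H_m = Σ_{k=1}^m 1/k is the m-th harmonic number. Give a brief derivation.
lim = ln(33/19)

Euler-Maclaurin gives H_m = ln m + γ + 1/(2m) + O(1/m^2). The γ and O(1/m) terms cancel in the difference:
  H_{33n} − H_{19n} = ln(33n) − ln(19n) + O(1/n) = ln(33/19) + O(1/n).
Hence the limit is ln(33/19).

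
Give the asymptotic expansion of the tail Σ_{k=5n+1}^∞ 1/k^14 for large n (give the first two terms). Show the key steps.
Σ_{k>5n} 1/k^14 = 1/(13 · (5n)^13) − 1/(2 · (5n)^14) + O(1/(5n)^15)

Compare to the integral: ∫_{5n}^∞ x^(−14) dx = [−x^(−13)/13]_{5n}^∞ = 1/((14−1)·(5n)^13). The Euler-Maclaurin correction adds −f(5n)/2 = −1/(2·(5n)^14). Euler-Maclaurin then gives
  Σ_{k>5n} 1/k^14 = ∫_{5n}^∞ dx/x^14 − 1/(2·(5n)^14) + O(1/(5n)^15).
(Equivalently this is ζ(14) − Σ_{k≤5n} 1/k^14.)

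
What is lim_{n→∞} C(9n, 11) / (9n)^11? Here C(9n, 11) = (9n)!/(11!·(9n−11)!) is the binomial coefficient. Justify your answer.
lim = 1/11! = 1/39916800

With N = 9n → ∞: C(N, 11) / N^11 = [N(N−1)…(N−10)] / (11! · N^11) = (1/11!) · 1 · (1 − 1/(9n)) · … · (1 − 10/(9n)). Each factor → 1 as N → ∞, so the limit is 1/11! = 1/39916800.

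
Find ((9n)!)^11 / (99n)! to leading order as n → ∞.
((9n)!)^11/(99n)! ~ ((2π·9n)^(10/2) / sqrt(11)) · 11^(−11·9n)  →  0

Write N = 9n. Stirling: N! ~ sqrt(2π N)(N/e)^N and (11N)! ~ sqrt(2π·11N)·(11N/e)^(11N).
  (N!)^11/(11N)! ~ (2π N)^(11/2) (N/e)^(11N) / [sqrt(2π·11N) (11N/e)^(11N)]
     = (2π N)^(11/2) / sqrt(2π·11N) · (N/(11N))^(11N)
     = (2π N)^((11−1)/2) / sqrt(11) · 11^(−11N).
Since 11^11 > 1, the factor 11^(−11N) decays exponentially, so the ratio → 0. Substituting N = 9n gives the stated form.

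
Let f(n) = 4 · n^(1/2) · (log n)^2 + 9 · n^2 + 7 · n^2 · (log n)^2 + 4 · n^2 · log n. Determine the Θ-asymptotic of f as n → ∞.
f(n) ∈ Θ(n^2 · (log n)^2)

Compare the terms by growth order. For large n, n^a · (log n)^b dominates n^a' · (log n)^b' iff a > a', or (a = a' and b > b'). Ranking the 4 terms shows the dominant one is 7 · n^2 · (log n)^2. Hence f(n) ∈ Θ(n^2 · (log n)^2).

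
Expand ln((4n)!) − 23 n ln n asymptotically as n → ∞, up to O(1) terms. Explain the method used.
ln((4n)!) − 23 n ln n = −19 n ln n + 4(ln 4 − 1) n + (1/2) ln(2π·4n) + O(1/n)

Stirling: ln((4n)!) = 4n ln(4n) − 4n + (1/2) ln(2π·4n) + O(1/n).
Expand 4n ln(4n) = 4n (ln n + ln 4) = 4n ln n + 4n ln 4.
Subtract 23n ln n: leading term is (4 − 23) n ln n = −19 n ln n. The next term is 4n ln 4 − 4n = 4(ln 4 − 1) n. Then the (1/2) ln(2π·4n) correction.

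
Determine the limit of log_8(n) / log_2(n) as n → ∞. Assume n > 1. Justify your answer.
lim = ln(2) / ln(8) = log_8(2)

Change of base: log_8(n) = ln n / ln 8 and log_2(n) = ln n / ln 2. The ratio is (ln n / ln 8) · (ln 2 / ln n) = ln 2 / ln 8, a constant independent of n. So the limit is ln 2 / ln 8 = log_8(2).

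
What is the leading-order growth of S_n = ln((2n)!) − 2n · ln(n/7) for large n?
S_n ~ 2n · (ln 14 − 1) + O(ln n)

Stirling: ln((2n)!) = 2n ln(2n) − 2n + O(ln n).
  S_n = 2n ln(2n) − 2n − 2n ln(n/7) + O(ln n)
      = 2n ln(2n) − 2n ln n + 2n ln 7 − 2n + O(ln n)
      = 2n ln 2 + 2n ln 7 − 2n + O(ln n)
      = 2n (ln 14 − 1) + O(ln n).
Numerically ln(14) − 1 ≈ 1.6391.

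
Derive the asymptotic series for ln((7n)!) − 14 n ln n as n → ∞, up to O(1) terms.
ln((7n)!) − 14 n ln n = −7 n ln n + 7(ln 7 − 1) n + (1/2) ln(2π·7n) + O(1/n)

Stirling: ln((7n)!) = 7n ln(7n) − 7n + (1/2) ln(2π·7n) + O(1/n).
Expand 7n ln(7n) = 7n (ln n + ln 7) = 7n ln n + 7n ln 7.
Subtract 14n ln n: leading term is (7 − 14) n ln n = −7 n ln n. The next term is 7n ln 7 − 7n = 7(ln 7 − 1) n. Then the (1/2) ln(2π·7n) correction.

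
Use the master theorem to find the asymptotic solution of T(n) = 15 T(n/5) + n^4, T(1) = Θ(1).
T(n) = Θ(n^4)

log_5 15 ≈ 1.683. f(n) = n^4 dominates n^(log_5 15) since 4 > 1.683, and the regularity condition a·f(n/b) = 15·(n/5)^4 = (15/625)·n^4 ≤ c·f(n) holds with c = 15/625 ≈ 0.024 < 1. So this is Case 3: T(n) = Θ(f(n)) = Θ(n^4).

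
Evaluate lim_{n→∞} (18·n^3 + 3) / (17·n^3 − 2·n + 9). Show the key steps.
lim = 18/17

For large n the leading n^3 terms dominate both numerator and denominator. Dividing top and bottom by n^3, every other term tends to 0, leaving 18/17.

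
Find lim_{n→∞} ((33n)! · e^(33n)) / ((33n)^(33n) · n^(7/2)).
lim = 0

Stirling: (33n)! ~ sqrt(2π·33n) · (33n/e)^(33n). Hence
  (33n)! · e^(33n) / (33n)^(33n) ~ sqrt(2π·33n).
Dividing by n^(7/2): sqrt(2π·33n) / n^(7/2) = sqrt(2π·33) · n^((1−7)/2), so the expression behaves like sqrt(2π·33) · n^((1−7)/2) → 0.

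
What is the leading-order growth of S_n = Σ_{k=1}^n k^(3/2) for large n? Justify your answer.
S_n ~ (2/5) · n^(5/2)

Integral comparison: Σ_{k=1}^n k^(3/2) = ∫_0^n x^(3/2) dx + O(n^(3/2)). The integral is n^(1 + 3/2) / (1 + 3/2) = n^((3+2)/2) / ((3+2)/2) = (2/5) · n^(5/2).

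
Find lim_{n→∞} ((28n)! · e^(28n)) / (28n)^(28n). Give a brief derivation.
lim = ∞

Stirling: (28n)! ~ sqrt(2π·28n) · (28n/e)^(28n). Hence
  (28n)! · e^(28n) / (28n)^(28n) ~ sqrt(2π·28n) = sqrt(2π·28) · sqrt(n) → ∞.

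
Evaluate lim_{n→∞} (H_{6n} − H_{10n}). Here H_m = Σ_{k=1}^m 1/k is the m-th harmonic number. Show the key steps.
lim = ln(6/10) = ln(3/5)

Euler-Maclaurin gives H_m = ln m + γ + 1/(2m) + O(1/m^2). The γ and O(1/m) terms cancel in the difference:
  H_{6n} − H_{10n} = ln(6n) − ln(10n) + O(1/n) = ln(6/10) + O(1/n).
Hence the limit is ln(6/10) = ln(3/5).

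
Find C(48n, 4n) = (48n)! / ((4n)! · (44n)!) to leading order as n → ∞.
C(48n, 4n) ~ (8916100448256/285311670611)^(4n) · sqrt(6/(11π·4n))

Write N = 4n. Apply Stirling to each factorial:
  (12N)! ~ sqrt(2π·12N) · (12N/e)^(12N),
  N! ~ sqrt(2π N) · (N/e)^N,
  (11N)! ~ sqrt(2π·11N) · (11N/e)^(11N).
The exponential factors combine to (12N)^(12N) / (N^N · (11N)^(11N)) = 12^(12N)/11^(11N) = (12^12/11^11)^N = (8916100448256/285311670611)^N.
The square-root prefactors combine to sqrt(2π·12N) / (sqrt(2π N)·sqrt(2π·11N)) = sqrt(12 / (2π·11·N)) = sqrt(6/(11π·4n)).
Substituting N = 4n: C(48n, 4n) ~ (8916100448256/285311670611)^(4n) · sqrt(6/(11π·4n)).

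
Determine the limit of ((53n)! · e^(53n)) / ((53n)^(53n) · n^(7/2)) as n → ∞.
lim = 0

Stirling: (53n)! ~ sqrt(2π·53n) · (53n/e)^(53n). Hence
  (53n)! · e^(53n) / (53n)^(53n) ~ sqrt(2π·53n).
Dividing by n^(7/2): sqrt(2π·53n) / n^(7/2) = sqrt(2π·53) · n^((1−7)/2), so the expression behaves like sqrt(2π·53) · n^((1−7)/2) → 0.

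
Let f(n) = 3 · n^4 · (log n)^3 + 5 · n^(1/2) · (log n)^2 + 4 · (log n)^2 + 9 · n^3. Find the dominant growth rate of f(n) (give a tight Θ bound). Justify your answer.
f(n) ∈ Θ(n^4 · (log n)^3)

Compare the terms by growth order. For large n, n^a · (log n)^b dominates n^a' · (log n)^b' iff a > a', or (a = a' and b > b'). Ranking the 4 terms shows the dominant one is 3 · n^4 · (log n)^3. Hence f(n) ∈ Θ(n^4 · (log n)^3).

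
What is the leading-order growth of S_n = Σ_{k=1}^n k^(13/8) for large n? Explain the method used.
S_n ~ (8/21) · n^(21/8)

Integral comparison: Σ_{k=1}^n k^(13/8) = ∫_0^n x^(13/8) dx + O(n^(13/8)). The integral is n^(1 + 13/8) / (1 + 13/8) = n^((13+8)/8) / ((13+8)/8) = (8/21) · n^(21/8).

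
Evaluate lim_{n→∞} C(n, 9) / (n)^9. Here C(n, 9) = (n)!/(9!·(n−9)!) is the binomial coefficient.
lim = 1/9! = 1/362880

With N = n → ∞: C(N, 9) / N^9 = [N(N−1)…(N−8)] / (9! · N^9) = (1/9!) · 1 · (1 − 1/n) · … · (1 − 8/n). Each factor → 1 as N → ∞, so the limit is 1/9! = 1/362880.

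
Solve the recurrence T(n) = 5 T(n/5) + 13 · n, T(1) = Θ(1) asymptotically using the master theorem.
T(n) = Θ(n log n)

log_5 5 = 1, and f(n) = 13 · n = Θ(n^(log_5 5)). This is Case 2 of the master theorem: T(n) = Θ(f(n) · log n) = Θ(n log n).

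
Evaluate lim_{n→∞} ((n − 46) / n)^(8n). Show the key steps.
lim = e^(−368)

Rewrite as (1 − 46/n)^(8n). By the standard limit (1 + x/n)^n → e^x, we have (1 − 46/n)^n → e^(−46), and raising to the 8th power gives e^(−368).
More precisely, ln[(1 − 46/n)^(8n)] = 8n · ln(1 − 46/n) = 8n · (-46/n + O(1/n^2)) = -368 + O(1/n) → -368.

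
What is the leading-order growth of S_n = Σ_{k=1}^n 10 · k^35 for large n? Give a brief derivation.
S_n ~ 5 · n^36 / 18

By integral comparison (Euler-Maclaurin), Σ_{k=1}^n 10 · k^35 = 10 · ∫_0^n x^35 dx + O(n^35) = 10 · n^36/36 = 5 · n^36 / 18 + O(n^35). (Equivalently, Faulhaber's formula gives the same leading term.)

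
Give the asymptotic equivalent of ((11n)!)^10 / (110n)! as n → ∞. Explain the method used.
((11n)!)^10/(110n)! ~ ((2π·11n)^(9/2) / sqrt(10)) · 10^(−10·11n)  →  0

Write N = 11n. Stirling: N! ~ sqrt(2π N)(N/e)^N and (10N)! ~ sqrt(2π·10N)·(10N/e)^(10N).
  (N!)^10/(10N)! ~ (2π N)^(10/2) (N/e)^(10N) / [sqrt(2π·10N) (10N/e)^(10N)]
     = (2π N)^(10/2) / sqrt(2π·10N) · (N/(10N))^(10N)
     = (2π N)^((10−1)/2) / sqrt(10) · 10^(−10N).
Since 10^10 > 1, the factor 10^(−10N) decays exponentially, so the ratio → 0. Substituting N = 11n gives the stated form.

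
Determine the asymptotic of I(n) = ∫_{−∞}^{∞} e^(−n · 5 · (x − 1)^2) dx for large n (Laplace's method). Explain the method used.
I(n) = sqrt(π/(5n))

Here φ(x) = 5 · (x − 1)^2 has its unique minimum at x* = 1 with φ(x*) = 0 and φ''(x*) = 10. Laplace's method gives
  I(n) ~ e^(−n φ(x*)) · sqrt(2π / (n · φ''(x*))) = sqrt(2π / (10n)) = sqrt(π/(5n)).
This is exact: substituting u = (x − 1)·sqrt(5n) gives I(n) = (1/sqrt(5n)) ∫_{−∞}^{∞} e^(−u^2) du = sqrt(π/(5n)).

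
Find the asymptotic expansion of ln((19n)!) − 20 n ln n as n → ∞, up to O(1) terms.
ln((19n)!) − 20 n ln n = −n ln n + 19(ln 19 − 1) n + (1/2) ln(2π·19n) + O(1/n)

Stirling: ln((19n)!) = 19n ln(19n) − 19n + (1/2) ln(2π·19n) + O(1/n).
Expand 19n ln(19n) = 19n (ln n + ln 19) = 19n ln n + 19n ln 19.
Subtract 20n ln n: leading term is (19 − 20) n ln n = −n ln n. The next term is 19n ln 19 − 19n = 19(ln 19 − 1) n. Then the (1/2) ln(2π·19n) correction.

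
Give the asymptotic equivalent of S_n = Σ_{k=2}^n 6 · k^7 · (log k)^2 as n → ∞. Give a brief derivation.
S_n ~ 3 · n^8 · (log n)^2 / 4

By integral comparison, S_n = ∫_1^n 6 · x^7 · (log x)^2 dx + O(n^7 · (log n)^2). For the integral, the leading term of ∫_1^n x^7 (log x)^2 dx is n^8/8 · (log n)^2 (by repeated integration by parts; each step lowers the log-exponent and produces a relatively O(1/log n) correction). Hence S_n ~ 3 · n^8 · (log n)^2 / 4.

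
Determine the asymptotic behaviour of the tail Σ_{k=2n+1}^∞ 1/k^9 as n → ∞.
Σ_{k>2n} 1/k^9 ~ 1/(8 · (2n)^8)

Compare to the integral: ∫_{2n}^∞ x^(−9) dx = [−x^(−8)/8]_{2n}^∞ = 1/((9−1)·(2n)^8). Euler-Maclaurin then gives
  Σ_{k>2n} 1/k^9 = ∫_{2n}^∞ dx/x^9 − 1/(2·(2n)^9) + O(1/(2n)^10).
(Equivalently this is ζ(9) − Σ_{k≤2n} 1/k^9.)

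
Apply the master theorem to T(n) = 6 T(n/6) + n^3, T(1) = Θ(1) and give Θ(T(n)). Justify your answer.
T(n) = Θ(n^3)

log_6 6 ≈ 1.000. f(n) = n^3 dominates n^(log_6 6) since 3 > 1.000, and the regularity condition a·f(n/b) = 6·(n/6)^3 = (6/216)·n^3 ≤ c·f(n) holds with c = 6/216 ≈ 0.0278 < 1. So this is Case 3: T(n) = Θ(f(n)) = Θ(n^3).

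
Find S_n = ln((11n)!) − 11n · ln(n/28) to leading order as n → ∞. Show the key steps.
S_n ~ 11n · (ln 308 − 1) + O(ln n)

Stirling: ln((11n)!) = 11n ln(11n) − 11n + O(ln n).
  S_n = 11n ln(11n) − 11n − 11n ln(n/28) + O(ln n)
      = 11n ln(11n) − 11n ln n + 11n ln 28 − 11n + O(ln n)
      = 11n ln 11 + 11n ln 28 − 11n + O(ln n)
      = 11n (ln 308 − 1) + O(ln n).
Numerically ln(308) − 1 ≈ 4.7301.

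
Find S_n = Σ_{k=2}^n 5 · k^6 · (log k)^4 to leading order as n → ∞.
S_n ~ 5 · n^7 · (log n)^4 / 7

By integral comparison, S_n = ∫_1^n 5 · x^6 · (log x)^4 dx + O(n^6 · (log n)^4). For the integral, the leading term of ∫_1^n x^6 (log x)^4 dx is n^7/7 · (log n)^4 (by repeated integration by parts; each step lowers the log-exponent and produces a relatively O(1/log n) correction). Hence S_n ~ 5 · n^7 · (log n)^4 / 7.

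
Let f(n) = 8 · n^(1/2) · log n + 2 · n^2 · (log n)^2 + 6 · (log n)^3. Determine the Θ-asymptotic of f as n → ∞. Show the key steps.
f(n) ∈ Θ(n^2 · (log n)^2)

Compare the terms by growth order. For large n, n^a · (log n)^b dominates n^a' · (log n)^b' iff a > a', or (a = a' and b > b'). Ranking the 3 terms shows the dominant one is 2 · n^2 · (log n)^2. Hence f(n) ∈ Θ(n^2 · (log n)^2).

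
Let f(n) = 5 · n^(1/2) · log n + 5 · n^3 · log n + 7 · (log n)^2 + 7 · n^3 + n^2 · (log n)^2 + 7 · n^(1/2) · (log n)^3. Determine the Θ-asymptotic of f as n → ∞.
f(n) ∈ Θ(n^3 · log n)

Compare the terms by growth order. For large n, n^a · (log n)^b dominates n^a' · (log n)^b' iff a > a', or (a = a' and b > b'). Ranking the 6 terms shows the dominant one is 5 · n^3 · log n. Hence f(n) ∈ Θ(n^3 · log n).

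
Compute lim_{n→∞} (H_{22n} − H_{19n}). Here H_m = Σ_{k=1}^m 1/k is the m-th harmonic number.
lim = ln(22/19)

Euler-Maclaurin gives H_m = ln m + γ + 1/(2m) + O(1/m^2). The γ and O(1/m) terms cancel in the difference:
  H_{22n} − H_{19n} = ln(22n) − ln(19n) + O(1/n) = ln(22/19) + O(1/n).
Hence the limit is ln(22/19).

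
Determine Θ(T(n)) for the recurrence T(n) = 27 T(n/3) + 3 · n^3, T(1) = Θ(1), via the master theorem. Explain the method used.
T(n) = Θ(n^3 log n)

log_3 27 = 3, and f(n) = 3 · n^3 = Θ(n^(log_3 27)). This is Case 2 of the master theorem: T(n) = Θ(f(n) · log n) = Θ(n^3 log n).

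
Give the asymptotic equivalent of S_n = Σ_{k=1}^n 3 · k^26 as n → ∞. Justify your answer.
S_n ~ n^27 / 9

By integral comparison (Euler-Maclaurin), Σ_{k=1}^n 3 · k^26 = 3 · ∫_0^n x^26 dx + O(n^26) = 3 · n^27/27 = n^27 / 9 + O(n^26). (Equivalently, Faulhaber's formula gives the same leading term.)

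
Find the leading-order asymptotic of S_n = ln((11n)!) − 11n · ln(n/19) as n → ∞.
S_n ~ 11n · (ln 209 − 1) + O(ln n)

Stirling: ln((11n)!) = 11n ln(11n) − 11n + O(ln n).
  S_n = 11n ln(11n) − 11n − 11n ln(n/19) + O(ln n)
      = 11n ln(11n) − 11n ln n + 11n ln 19 − 11n + O(ln n)
      = 11n ln 11 + 11n ln 19 − 11n + O(ln n)
      = 11n (ln 209 − 1) + O(ln n).
Numerically ln(209) − 1 ≈ 4.3423.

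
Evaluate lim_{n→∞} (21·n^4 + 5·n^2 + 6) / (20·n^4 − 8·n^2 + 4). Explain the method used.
lim = 21/20

For large n the leading n^4 terms dominate both numerator and denominator. Dividing top and bottom by n^4, every other term tends to 0, leaving 21/20.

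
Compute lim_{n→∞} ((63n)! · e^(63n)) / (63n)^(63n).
lim = ∞

Stirling: (63n)! ~ sqrt(2π·63n) · (63n/e)^(63n). Hence
  (63n)! · e^(63n) / (63n)^(63n) ~ sqrt(2π·63n) = sqrt(2π·63) · sqrt(n) → ∞.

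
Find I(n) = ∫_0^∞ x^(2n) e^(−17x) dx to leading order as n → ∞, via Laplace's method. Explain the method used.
I(n) ~ (sqrt(2π·2n) / 17) · (2n/(17e))^(2n)

Write the integrand as exp(2n ln x − 17x) and set f(x) = 2n ln x − 17x. Then f'(x) = 2n/x − 17 = 0 at x* = 2n/17, and f''(x*) = −2n/x*^2 = −17^2/(2n). Laplace's method (interior maximum) gives
  I(n) ~ e^(f(x*)) · sqrt(2π / |f''(x*)|)
        = exp(2n ln(2n/17) − 2n) · sqrt(2π · 2n / 17^2)
        = (2n/17)^(2n) e^(−2n) · sqrt(2π·2n) / 17
        = (sqrt(2π·2n) / 17) · (2n/(17e))^(2n).
This matches Γ(2n+1)/17^(2n+1) with Stirling applied to Γ.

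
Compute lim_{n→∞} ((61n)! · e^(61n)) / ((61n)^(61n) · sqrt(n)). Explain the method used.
lim = sqrt(2π·61)

Stirling: (61n)! ~ sqrt(2π·61n) · (61n/e)^(61n). Hence
  (61n)! · e^(61n) / (61n)^(61n) ~ sqrt(2π·61n).
Dividing by sqrt(n): sqrt(2π·61n) / sqrt(n) = sqrt(2π·61) · n^((1−1)/2), so the limit is sqrt(2π·61).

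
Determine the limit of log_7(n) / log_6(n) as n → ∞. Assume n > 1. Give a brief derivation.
lim = ln(6) / ln(7) = log_7(6)

Change of base: log_7(n) = ln n / ln 7 and log_6(n) = ln n / ln 6. The ratio is (ln n / ln 7) · (ln 6 / ln n) = ln 6 / ln 7, a constant independent of n. So the limit is ln 6 / ln 7 = log_7(6).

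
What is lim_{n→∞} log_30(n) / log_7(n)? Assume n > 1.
lim = ln(7) / ln(30) = log_30(7)

Change of base: log_30(n) = ln n / ln 30 and log_7(n) = ln n / ln 7. The ratio is (ln n / ln 30) · (ln 7 / ln n) = ln 7 / ln 30, a constant independent of n. So the limit is ln 7 / ln 30 = log_30(7).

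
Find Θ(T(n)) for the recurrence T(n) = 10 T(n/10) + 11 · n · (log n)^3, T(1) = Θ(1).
T(n) = Θ(n · (log n)^4)

Here log_10 10 = 1 and f(n) = 11 · n · (log n)^3 = Θ(n^(log_10 10) · (log n)^3). This is the extended Case 2 of the master theorem (f matches the critical exponent up to log factors), giving T(n) = Θ(n^(log_10 10) · (log n)^(3+1)) = Θ(n · (log n)^4).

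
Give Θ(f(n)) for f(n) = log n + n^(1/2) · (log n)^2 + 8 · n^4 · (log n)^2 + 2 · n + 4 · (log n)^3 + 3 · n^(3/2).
f(n) ∈ Θ(n^4 · (log n)^2)

Compare the terms by growth order. For large n, n^a · (log n)^b dominates n^a' · (log n)^b' iff a > a', or (a = a' and b > b'). Ranking the 6 terms shows the dominant one is 8 · n^4 · (log n)^2. Hence f(n) ∈ Θ(n^4 · (log n)^2).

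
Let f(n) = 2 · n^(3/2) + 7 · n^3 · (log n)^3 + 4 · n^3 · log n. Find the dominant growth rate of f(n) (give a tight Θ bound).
f(n) ∈ Θ(n^3 · (log n)^3)

Compare the terms by growth order. For large n, n^a · (log n)^b dominates n^a' · (log n)^b' iff a > a', or (a = a' and b > b'). Ranking the 3 terms shows the dominant one is 7 · n^3 · (log n)^3. Hence f(n) ∈ Θ(n^3 · (log n)^3).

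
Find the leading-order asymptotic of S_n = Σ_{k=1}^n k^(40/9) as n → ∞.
S_n ~ (9/49) · n^(49/9)

Integral comparison: Σ_{k=1}^n k^(40/9) = ∫_0^n x^(40/9) dx + O(n^(40/9)). The integral is n^(1 + 40/9) / (1 + 40/9) = n^((40+9)/9) / ((40+9)/9) = (9/49) · n^(49/9).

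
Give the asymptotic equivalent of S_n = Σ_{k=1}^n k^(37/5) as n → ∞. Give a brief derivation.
S_n ~ (5/42) · n^(42/5)

Integral comparison: Σ_{k=1}^n k^(37/5) = ∫_0^n x^(37/5) dx + O(n^(37/5)). The integral is n^(1 + 37/5) / (1 + 37/5) = n^((37+5)/5) / ((37+5)/5) = (5/42) · n^(42/5).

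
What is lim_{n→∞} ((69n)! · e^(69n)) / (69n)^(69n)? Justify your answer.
lim = ∞

Stirling: (69n)! ~ sqrt(2π·69n) · (69n/e)^(69n). Hence
  (69n)! · e^(69n) / (69n)^(69n) ~ sqrt(2π·69n) = sqrt(2π·69) · sqrt(n) → ∞.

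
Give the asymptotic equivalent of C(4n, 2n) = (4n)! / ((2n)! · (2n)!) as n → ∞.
C(4n, 2n) ~ (4)^(2n) · sqrt(1/(π·2n))

Write N = 2n. Apply Stirling to each factorial:
  (2N)! ~ sqrt(2π·2N) · (2N/e)^(2N),
  N! ~ sqrt(2π N) · (N/e)^N,
  (1N)! ~ sqrt(2π·1N) · (1N/e)^(1N).
The exponential factors combine to (2N)^(2N) / (N^N · (1N)^(1N)) = 2^(2N)/1^(1N) = (2^2/1^1)^N = (4)^N.
The square-root prefactors combine to sqrt(2π·2N) / (sqrt(2π N)·sqrt(2π·1N)) = sqrt(2 / (2π·1·N)) = sqrt(1/(π·2n)).
Substituting N = 2n: C(4n, 2n) ~ (4)^(2n) · sqrt(1/(π·2n)).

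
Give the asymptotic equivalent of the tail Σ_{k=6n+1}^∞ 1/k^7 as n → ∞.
Σ_{k>6n} 1/k^7 ~ 1/(6 · (6n)^6)

Compare to the integral: ∫_{6n}^∞ x^(−7) dx = [−x^(−6)/6]_{6n}^∞ = 1/((7−1)·(6n)^6). Euler-Maclaurin then gives
  Σ_{k>6n} 1/k^7 = ∫_{6n}^∞ dx/x^7 − 1/(2·(6n)^7) + O(1/(6n)^8).
(Equivalently this is ζ(7) − Σ_{k≤6n} 1/k^7.)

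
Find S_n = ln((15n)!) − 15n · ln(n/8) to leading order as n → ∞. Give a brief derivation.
S_n ~ 15n · (ln 120 − 1) + O(ln n)

Stirling: ln((15n)!) = 15n ln(15n) − 15n + O(ln n).
  S_n = 15n ln(15n) − 15n − 15n ln(n/8) + O(ln n)
      = 15n ln(15n) − 15n ln n + 15n ln 8 − 15n + O(ln n)
      = 15n ln 15 + 15n ln 8 − 15n + O(ln n)
      = 15n (ln 120 − 1) + O(ln n).
Numerically ln(120) − 1 ≈ 3.7875.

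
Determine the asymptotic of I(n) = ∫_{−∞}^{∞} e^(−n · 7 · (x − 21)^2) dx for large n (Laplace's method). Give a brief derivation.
I(n) = sqrt(π/(7n))

Here φ(x) = 7 · (x − 21)^2 has its unique minimum at x* = 21 with φ(x*) = 0 and φ''(x*) = 14. Laplace's method gives
  I(n) ~ e^(−n φ(x*)) · sqrt(2π / (n · φ''(x*))) = sqrt(2π / (14n)) = sqrt(π/(7n)).
This is exact: substituting u = (x − 21)·sqrt(7n) gives I(n) = (1/sqrt(7n)) ∫_{−∞}^{∞} e^(−u^2) du = sqrt(π/(7n)).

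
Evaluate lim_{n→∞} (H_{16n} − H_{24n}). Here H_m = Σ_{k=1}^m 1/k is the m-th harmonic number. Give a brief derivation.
lim = ln(16/24) = ln(2/3)

Euler-Maclaurin gives H_m = ln m + γ + 1/(2m) + O(1/m^2). The γ and O(1/m) terms cancel in the difference:
  H_{16n} − H_{24n} = ln(16n) − ln(24n) + O(1/n) = ln(16/24) + O(1/n).
Hence the limit is ln(16/24) = ln(2/3).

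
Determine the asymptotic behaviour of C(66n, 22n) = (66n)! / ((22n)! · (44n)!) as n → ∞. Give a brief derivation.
C(66n, 22n) ~ (27/4)^(22n) · sqrt(3/(4π·22n))

Write N = 22n. Apply Stirling to each factorial:
  (3N)! ~ sqrt(2π·3N) · (3N/e)^(3N),
  N! ~ sqrt(2π N) · (N/e)^N,
  (2N)! ~ sqrt(2π·2N) · (2N/e)^(2N).
The exponential factors combine to (3N)^(3N) / (N^N · (2N)^(2N)) = 3^(3N)/2^(2N) = (3^3/2^2)^N = (27/4)^N.
The square-root prefactors combine to sqrt(2π·3N) / (sqrt(2π N)·sqrt(2π·2N)) = sqrt(3 / (2π·2·N)) = sqrt(3/(4π·22n)).
Substituting N = 22n: C(66n, 22n) ~ (27/4)^(22n) · sqrt(3/(4π·22n)).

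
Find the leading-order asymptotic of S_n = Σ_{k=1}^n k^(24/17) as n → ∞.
S_n ~ (17/41) · n^(41/17)

Integral comparison: Σ_{k=1}^n k^(24/17) = ∫_0^n x^(24/17) dx + O(n^(24/17)). The integral is n^(1 + 24/17) / (1 + 24/17) = n^((24+17)/17) / ((24+17)/17) = (17/41) · n^(41/17).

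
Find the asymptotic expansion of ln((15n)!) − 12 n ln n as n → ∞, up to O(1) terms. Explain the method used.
ln((15n)!) − 12 n ln n = 3 n ln n + 15(ln 15 − 1) n + (1/2) ln(2π·15n) + O(1/n)

Stirling: ln((15n)!) = 15n ln(15n) − 15n + (1/2) ln(2π·15n) + O(1/n).
Expand 15n ln(15n) = 15n (ln n + ln 15) = 15n ln n + 15n ln 15.
Subtract 12n ln n: leading term is (15 − 12) n ln n = 3 n ln n. The next term is 15n ln 15 − 15n = 15(ln 15 − 1) n. Then the (1/2) ln(2π·15n) correction.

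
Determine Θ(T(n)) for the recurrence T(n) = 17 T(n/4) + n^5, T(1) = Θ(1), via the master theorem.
T(n) = Θ(n^5)

log_4 17 ≈ 2.044. f(n) = n^5 dominates n^(log_4 17) since 5 > 2.044, and the regularity condition a·f(n/b) = 17·(n/4)^5 = (17/1024)·n^5 ≤ c·f(n) holds with c = 17/1024 ≈ 0.0166 < 1. So this is Case 3: T(n) = Θ(f(n)) = Θ(n^5).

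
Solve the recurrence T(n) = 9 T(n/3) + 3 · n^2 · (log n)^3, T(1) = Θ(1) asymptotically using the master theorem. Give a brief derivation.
T(n) = Θ(n^2 · (log n)^4)

Here log_3 9 = 2 and f(n) = 3 · n^2 · (log n)^3 = Θ(n^(log_3 9) · (log n)^3). This is the extended Case 2 of the master theorem (f matches the critical exponent up to log factors), giving T(n) = Θ(n^(log_3 9) · (log n)^(3+1)) = Θ(n^2 · (log n)^4).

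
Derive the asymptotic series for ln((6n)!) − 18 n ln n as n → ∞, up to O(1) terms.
ln((6n)!) − 18 n ln n = −12 n ln n + 6(ln 6 − 1) n + (1/2) ln(2π·6n) + O(1/n)

Stirling: ln((6n)!) = 6n ln(6n) − 6n + (1/2) ln(2π·6n) + O(1/n).
Expand 6n ln(6n) = 6n (ln n + ln 6) = 6n ln n + 6n ln 6.
Subtract 18n ln n: leading term is (6 − 18) n ln n = −12 n ln n. The next term is 6n ln 6 − 6n = 6(ln 6 − 1) n. Then the (1/2) ln(2π·6n) correction.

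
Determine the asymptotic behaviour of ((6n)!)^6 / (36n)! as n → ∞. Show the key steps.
((6n)!)^6/(36n)! ~ ((2π·6n)^(5/2) / sqrt(6)) · 6^(−6·6n)  →  0

Write N = 6n. Stirling: N! ~ sqrt(2π N)(N/e)^N and (6N)! ~ sqrt(2π·6N)·(6N/e)^(6N).
  (N!)^6/(6N)! ~ (2π N)^(6/2) (N/e)^(6N) / [sqrt(2π·6N) (6N/e)^(6N)]
     = (2π N)^(6/2) / sqrt(2π·6N) · (N/(6N))^(6N)
     = (2π N)^((6−1)/2) / sqrt(6) · 6^(−6N).
Since 6^6 > 1, the factor 6^(−6N) decays exponentially, so the ratio → 0. Substituting N = 6n gives the stated form.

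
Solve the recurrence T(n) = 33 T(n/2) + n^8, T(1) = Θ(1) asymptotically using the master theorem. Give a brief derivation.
T(n) = Θ(n^8)

log_2 33 ≈ 5.044. f(n) = n^8 dominates n^(log_2 33) since 8 > 5.044, and the regularity condition a·f(n/b) = 33·(n/2)^8 = (33/256)·n^8 ≤ c·f(n) holds with c = 33/256 ≈ 0.129 < 1. So this is Case 3: T(n) = Θ(f(n)) = Θ(n^8).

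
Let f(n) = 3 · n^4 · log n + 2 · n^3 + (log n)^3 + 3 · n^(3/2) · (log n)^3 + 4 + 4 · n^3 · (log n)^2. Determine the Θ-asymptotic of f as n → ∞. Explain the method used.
f(n) ∈ Θ(n^4 · log n)

Compare the terms by growth order. For large n, n^a · (log n)^b dominates n^a' · (log n)^b' iff a > a', or (a = a' and b > b'). Ranking the 6 terms shows the dominant one is 3 · n^4 · log n. Hence f(n) ∈ Θ(n^4 · log n).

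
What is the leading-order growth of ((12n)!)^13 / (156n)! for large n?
((12n)!)^13/(156n)! ~ ((2π·12n)^(12/2) / sqrt(13)) · 13^(−13·12n)  →  0

Write N = 12n. Stirling: N! ~ sqrt(2π N)(N/e)^N and (13N)! ~ sqrt(2π·13N)·(13N/e)^(13N).
  (N!)^13/(13N)! ~ (2π N)^(13/2) (N/e)^(13N) / [sqrt(2π·13N) (13N/e)^(13N)]
     = (2π N)^(13/2) / sqrt(2π·13N) · (N/(13N))^(13N)
     = (2π N)^((13−1)/2) / sqrt(13) · 13^(−13N).
Since 13^13 > 1, the factor 13^(−13N) decays exponentially, so the ratio → 0. Substituting N = 12n gives the stated form.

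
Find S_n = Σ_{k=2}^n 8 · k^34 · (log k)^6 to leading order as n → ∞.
S_n ~ 8 · n^35 · (log n)^6 / 35

By integral comparison, S_n = ∫_1^n 8 · x^34 · (log x)^6 dx + O(n^34 · (log n)^6). For the integral, the leading term of ∫_1^n x^34 (log x)^6 dx is n^35/35 · (log n)^6 (by repeated integration by parts; each step lowers the log-exponent and produces a relatively O(1/log n) correction). Hence S_n ~ 8 · n^35 · (log n)^6 / 35.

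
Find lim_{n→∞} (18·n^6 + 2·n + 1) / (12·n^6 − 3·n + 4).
lim = 18/12 = 3/2

For large n the leading n^6 terms dominate both numerator and denominator. Dividing top and bottom by n^6, every other term tends to 0, leaving 18/12 = 3/2.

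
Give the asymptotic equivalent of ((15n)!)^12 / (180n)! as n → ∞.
((15n)!)^12/(180n)! ~ ((2π·15n)^(11/2) / sqrt(12)) · 12^(−12·15n)  →  0

Write N = 15n. Stirling: N! ~ sqrt(2π N)(N/e)^N and (12N)! ~ sqrt(2π·12N)·(12N/e)^(12N).
  (N!)^12/(12N)! ~ (2π N)^(12/2) (N/e)^(12N) / [sqrt(2π·12N) (12N/e)^(12N)]
     = (2π N)^(12/2) / sqrt(2π·12N) · (N/(12N))^(12N)
     = (2π N)^((12−1)/2) / sqrt(12) · 12^(−12N).
Since 12^12 > 1, the factor 12^(−12N) decays exponentially, so the ratio → 0. Substituting N = 15n gives the stated form.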